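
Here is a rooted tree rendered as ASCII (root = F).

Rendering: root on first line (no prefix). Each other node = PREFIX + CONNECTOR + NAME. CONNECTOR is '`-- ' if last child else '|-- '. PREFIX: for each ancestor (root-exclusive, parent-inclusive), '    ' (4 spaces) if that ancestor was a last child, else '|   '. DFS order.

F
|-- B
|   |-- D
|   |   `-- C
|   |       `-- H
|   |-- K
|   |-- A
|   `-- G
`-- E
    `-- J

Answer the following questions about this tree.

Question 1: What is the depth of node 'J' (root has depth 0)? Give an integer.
Answer: 2

Derivation:
Path from root to J: F -> E -> J
Depth = number of edges = 2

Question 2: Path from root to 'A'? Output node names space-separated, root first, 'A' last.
Walk down from root: F -> B -> A

Answer: F B A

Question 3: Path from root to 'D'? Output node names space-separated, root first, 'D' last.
Answer: F B D

Derivation:
Walk down from root: F -> B -> D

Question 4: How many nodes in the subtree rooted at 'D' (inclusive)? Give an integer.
Subtree rooted at D contains: C, D, H
Count = 3

Answer: 3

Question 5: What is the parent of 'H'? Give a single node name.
Answer: C

Derivation:
Scan adjacency: H appears as child of C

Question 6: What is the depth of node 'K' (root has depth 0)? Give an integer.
Path from root to K: F -> B -> K
Depth = number of edges = 2

Answer: 2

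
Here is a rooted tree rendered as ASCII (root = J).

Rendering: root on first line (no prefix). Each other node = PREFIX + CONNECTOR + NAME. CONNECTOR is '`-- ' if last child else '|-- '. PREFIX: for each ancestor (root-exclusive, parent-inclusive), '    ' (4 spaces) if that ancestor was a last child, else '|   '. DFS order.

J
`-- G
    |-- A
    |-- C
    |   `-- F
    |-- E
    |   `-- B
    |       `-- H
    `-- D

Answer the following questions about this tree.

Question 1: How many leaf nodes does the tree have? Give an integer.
Answer: 4

Derivation:
Leaves (nodes with no children): A, D, F, H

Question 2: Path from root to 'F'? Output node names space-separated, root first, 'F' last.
Answer: J G C F

Derivation:
Walk down from root: J -> G -> C -> F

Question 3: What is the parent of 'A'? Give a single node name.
Answer: G

Derivation:
Scan adjacency: A appears as child of G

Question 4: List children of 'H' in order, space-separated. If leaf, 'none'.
Node H's children (from adjacency): (leaf)

Answer: none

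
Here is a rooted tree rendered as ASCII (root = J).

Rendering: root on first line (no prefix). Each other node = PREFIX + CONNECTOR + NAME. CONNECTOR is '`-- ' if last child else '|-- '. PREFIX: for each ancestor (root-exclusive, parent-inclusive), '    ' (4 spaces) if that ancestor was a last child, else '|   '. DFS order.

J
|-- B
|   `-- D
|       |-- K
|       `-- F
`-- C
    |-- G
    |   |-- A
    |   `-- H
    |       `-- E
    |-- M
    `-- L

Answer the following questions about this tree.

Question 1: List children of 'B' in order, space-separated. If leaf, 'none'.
Answer: D

Derivation:
Node B's children (from adjacency): D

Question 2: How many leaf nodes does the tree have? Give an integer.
Answer: 6

Derivation:
Leaves (nodes with no children): A, E, F, K, L, M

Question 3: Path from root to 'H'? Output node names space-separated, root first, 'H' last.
Answer: J C G H

Derivation:
Walk down from root: J -> C -> G -> H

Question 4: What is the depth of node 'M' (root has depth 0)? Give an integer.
Path from root to M: J -> C -> M
Depth = number of edges = 2

Answer: 2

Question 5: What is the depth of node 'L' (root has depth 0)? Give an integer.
Path from root to L: J -> C -> L
Depth = number of edges = 2

Answer: 2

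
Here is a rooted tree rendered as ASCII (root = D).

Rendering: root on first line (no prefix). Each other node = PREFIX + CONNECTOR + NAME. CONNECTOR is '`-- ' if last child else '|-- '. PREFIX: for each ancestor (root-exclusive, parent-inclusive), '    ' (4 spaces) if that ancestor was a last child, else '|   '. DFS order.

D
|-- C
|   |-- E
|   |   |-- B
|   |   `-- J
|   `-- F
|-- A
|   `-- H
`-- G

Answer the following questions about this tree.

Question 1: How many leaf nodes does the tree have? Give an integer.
Leaves (nodes with no children): B, F, G, H, J

Answer: 5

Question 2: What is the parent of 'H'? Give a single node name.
Answer: A

Derivation:
Scan adjacency: H appears as child of A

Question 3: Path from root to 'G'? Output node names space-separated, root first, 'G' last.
Walk down from root: D -> G

Answer: D G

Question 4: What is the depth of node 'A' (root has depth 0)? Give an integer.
Path from root to A: D -> A
Depth = number of edges = 1

Answer: 1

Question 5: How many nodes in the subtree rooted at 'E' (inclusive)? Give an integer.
Subtree rooted at E contains: B, E, J
Count = 3

Answer: 3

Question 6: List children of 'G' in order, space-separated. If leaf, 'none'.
Answer: none

Derivation:
Node G's children (from adjacency): (leaf)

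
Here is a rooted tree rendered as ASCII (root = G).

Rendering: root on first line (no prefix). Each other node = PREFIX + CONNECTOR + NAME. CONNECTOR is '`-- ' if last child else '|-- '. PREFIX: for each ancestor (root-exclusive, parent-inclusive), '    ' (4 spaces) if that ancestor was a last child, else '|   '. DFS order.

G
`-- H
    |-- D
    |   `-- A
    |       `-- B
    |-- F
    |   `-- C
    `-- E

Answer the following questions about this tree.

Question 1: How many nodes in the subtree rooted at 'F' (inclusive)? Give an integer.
Subtree rooted at F contains: C, F
Count = 2

Answer: 2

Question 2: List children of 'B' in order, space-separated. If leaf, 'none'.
Answer: none

Derivation:
Node B's children (from adjacency): (leaf)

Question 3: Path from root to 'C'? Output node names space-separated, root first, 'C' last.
Walk down from root: G -> H -> F -> C

Answer: G H F C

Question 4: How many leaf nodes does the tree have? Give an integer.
Answer: 3

Derivation:
Leaves (nodes with no children): B, C, E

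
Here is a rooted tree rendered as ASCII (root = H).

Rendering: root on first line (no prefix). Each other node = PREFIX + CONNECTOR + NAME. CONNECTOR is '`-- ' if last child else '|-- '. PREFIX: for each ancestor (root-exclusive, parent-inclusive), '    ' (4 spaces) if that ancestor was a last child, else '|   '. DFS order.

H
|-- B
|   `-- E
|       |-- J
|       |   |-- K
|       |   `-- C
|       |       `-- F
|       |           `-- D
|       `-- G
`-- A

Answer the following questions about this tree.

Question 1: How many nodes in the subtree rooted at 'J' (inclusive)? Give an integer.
Answer: 5

Derivation:
Subtree rooted at J contains: C, D, F, J, K
Count = 5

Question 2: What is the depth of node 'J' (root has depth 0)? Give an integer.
Answer: 3

Derivation:
Path from root to J: H -> B -> E -> J
Depth = number of edges = 3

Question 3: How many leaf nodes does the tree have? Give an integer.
Leaves (nodes with no children): A, D, G, K

Answer: 4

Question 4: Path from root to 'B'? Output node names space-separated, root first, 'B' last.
Answer: H B

Derivation:
Walk down from root: H -> B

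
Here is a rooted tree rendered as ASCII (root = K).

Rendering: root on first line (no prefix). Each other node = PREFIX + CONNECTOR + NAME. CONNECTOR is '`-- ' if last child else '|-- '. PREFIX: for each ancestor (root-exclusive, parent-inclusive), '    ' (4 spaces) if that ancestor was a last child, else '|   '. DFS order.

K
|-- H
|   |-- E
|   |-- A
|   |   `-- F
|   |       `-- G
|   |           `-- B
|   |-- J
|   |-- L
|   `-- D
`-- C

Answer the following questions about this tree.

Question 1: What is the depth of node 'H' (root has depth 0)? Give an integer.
Path from root to H: K -> H
Depth = number of edges = 1

Answer: 1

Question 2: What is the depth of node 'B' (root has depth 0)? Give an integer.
Answer: 5

Derivation:
Path from root to B: K -> H -> A -> F -> G -> B
Depth = number of edges = 5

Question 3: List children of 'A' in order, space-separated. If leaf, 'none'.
Node A's children (from adjacency): F

Answer: F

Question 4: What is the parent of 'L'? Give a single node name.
Scan adjacency: L appears as child of H

Answer: H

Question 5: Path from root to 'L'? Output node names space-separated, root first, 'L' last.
Answer: K H L

Derivation:
Walk down from root: K -> H -> L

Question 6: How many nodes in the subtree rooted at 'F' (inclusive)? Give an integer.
Subtree rooted at F contains: B, F, G
Count = 3

Answer: 3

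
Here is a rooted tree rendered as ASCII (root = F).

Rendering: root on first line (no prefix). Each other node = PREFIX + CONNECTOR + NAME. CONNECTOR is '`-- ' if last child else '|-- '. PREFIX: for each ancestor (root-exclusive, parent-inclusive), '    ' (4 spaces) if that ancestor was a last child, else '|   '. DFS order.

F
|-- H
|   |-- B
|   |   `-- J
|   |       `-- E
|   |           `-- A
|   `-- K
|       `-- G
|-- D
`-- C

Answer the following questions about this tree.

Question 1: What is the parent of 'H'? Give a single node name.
Answer: F

Derivation:
Scan adjacency: H appears as child of F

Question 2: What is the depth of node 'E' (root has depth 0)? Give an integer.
Path from root to E: F -> H -> B -> J -> E
Depth = number of edges = 4

Answer: 4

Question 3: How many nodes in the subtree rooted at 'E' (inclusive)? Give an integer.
Answer: 2

Derivation:
Subtree rooted at E contains: A, E
Count = 2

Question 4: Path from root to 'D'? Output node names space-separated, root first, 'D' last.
Walk down from root: F -> D

Answer: F D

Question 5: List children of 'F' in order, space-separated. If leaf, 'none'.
Node F's children (from adjacency): H, D, C

Answer: H D C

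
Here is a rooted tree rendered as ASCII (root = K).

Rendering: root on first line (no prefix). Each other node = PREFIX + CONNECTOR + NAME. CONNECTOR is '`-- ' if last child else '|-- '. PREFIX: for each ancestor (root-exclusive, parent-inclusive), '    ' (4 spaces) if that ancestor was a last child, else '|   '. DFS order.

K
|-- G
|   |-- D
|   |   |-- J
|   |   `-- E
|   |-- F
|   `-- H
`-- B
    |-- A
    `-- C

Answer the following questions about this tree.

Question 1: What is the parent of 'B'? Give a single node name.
Scan adjacency: B appears as child of K

Answer: K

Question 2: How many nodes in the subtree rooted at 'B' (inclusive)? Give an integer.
Answer: 3

Derivation:
Subtree rooted at B contains: A, B, C
Count = 3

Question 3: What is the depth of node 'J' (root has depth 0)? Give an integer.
Answer: 3

Derivation:
Path from root to J: K -> G -> D -> J
Depth = number of edges = 3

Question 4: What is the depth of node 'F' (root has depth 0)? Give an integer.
Path from root to F: K -> G -> F
Depth = number of edges = 2

Answer: 2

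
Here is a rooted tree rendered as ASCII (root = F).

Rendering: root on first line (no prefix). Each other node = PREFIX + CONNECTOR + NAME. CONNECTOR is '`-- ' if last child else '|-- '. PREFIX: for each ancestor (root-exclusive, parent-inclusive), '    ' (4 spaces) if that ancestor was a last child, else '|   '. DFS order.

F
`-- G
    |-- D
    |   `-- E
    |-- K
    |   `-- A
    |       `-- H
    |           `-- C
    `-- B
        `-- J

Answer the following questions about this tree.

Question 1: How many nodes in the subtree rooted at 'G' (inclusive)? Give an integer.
Subtree rooted at G contains: A, B, C, D, E, G, H, J, K
Count = 9

Answer: 9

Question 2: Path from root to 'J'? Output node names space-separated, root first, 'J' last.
Walk down from root: F -> G -> B -> J

Answer: F G B J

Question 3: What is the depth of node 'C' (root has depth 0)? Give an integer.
Answer: 5

Derivation:
Path from root to C: F -> G -> K -> A -> H -> C
Depth = number of edges = 5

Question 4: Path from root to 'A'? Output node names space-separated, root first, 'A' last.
Walk down from root: F -> G -> K -> A

Answer: F G K A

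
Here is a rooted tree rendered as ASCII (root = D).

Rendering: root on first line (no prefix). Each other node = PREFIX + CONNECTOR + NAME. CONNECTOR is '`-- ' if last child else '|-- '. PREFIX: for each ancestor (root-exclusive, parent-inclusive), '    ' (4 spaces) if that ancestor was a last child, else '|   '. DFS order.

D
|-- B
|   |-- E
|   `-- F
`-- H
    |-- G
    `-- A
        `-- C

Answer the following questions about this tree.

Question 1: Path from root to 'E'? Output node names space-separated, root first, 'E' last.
Walk down from root: D -> B -> E

Answer: D B E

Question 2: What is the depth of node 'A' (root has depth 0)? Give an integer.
Answer: 2

Derivation:
Path from root to A: D -> H -> A
Depth = number of edges = 2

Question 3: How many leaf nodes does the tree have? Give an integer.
Leaves (nodes with no children): C, E, F, G

Answer: 4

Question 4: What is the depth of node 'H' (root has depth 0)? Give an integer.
Path from root to H: D -> H
Depth = number of edges = 1

Answer: 1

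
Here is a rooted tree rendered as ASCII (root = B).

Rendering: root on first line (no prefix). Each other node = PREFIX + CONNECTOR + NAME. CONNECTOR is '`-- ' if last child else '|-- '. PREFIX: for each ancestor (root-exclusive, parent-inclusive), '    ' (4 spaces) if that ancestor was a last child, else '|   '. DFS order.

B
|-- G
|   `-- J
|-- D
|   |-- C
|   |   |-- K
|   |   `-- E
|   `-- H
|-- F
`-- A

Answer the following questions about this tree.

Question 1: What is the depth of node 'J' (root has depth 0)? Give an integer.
Path from root to J: B -> G -> J
Depth = number of edges = 2

Answer: 2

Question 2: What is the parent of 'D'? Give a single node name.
Answer: B

Derivation:
Scan adjacency: D appears as child of B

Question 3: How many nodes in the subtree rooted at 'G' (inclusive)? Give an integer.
Answer: 2

Derivation:
Subtree rooted at G contains: G, J
Count = 2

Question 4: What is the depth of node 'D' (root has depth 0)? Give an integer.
Answer: 1

Derivation:
Path from root to D: B -> D
Depth = number of edges = 1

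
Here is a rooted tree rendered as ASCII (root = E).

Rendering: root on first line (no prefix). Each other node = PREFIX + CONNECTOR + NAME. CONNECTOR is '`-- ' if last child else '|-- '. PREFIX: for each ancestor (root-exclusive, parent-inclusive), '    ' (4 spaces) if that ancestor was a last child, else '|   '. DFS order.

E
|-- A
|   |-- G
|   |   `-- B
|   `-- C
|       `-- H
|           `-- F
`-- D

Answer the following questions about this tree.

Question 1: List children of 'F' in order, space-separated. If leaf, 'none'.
Answer: none

Derivation:
Node F's children (from adjacency): (leaf)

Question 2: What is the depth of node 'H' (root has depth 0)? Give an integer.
Answer: 3

Derivation:
Path from root to H: E -> A -> C -> H
Depth = number of edges = 3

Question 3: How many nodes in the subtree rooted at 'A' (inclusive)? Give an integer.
Subtree rooted at A contains: A, B, C, F, G, H
Count = 6

Answer: 6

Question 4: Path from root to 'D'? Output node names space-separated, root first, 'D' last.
Answer: E D

Derivation:
Walk down from root: E -> D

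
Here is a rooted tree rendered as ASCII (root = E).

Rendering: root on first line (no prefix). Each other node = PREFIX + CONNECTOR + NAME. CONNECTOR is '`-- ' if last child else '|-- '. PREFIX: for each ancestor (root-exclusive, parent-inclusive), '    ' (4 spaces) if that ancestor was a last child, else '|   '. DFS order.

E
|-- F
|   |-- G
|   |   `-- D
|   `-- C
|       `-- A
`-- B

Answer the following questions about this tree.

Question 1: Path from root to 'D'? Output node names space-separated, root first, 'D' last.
Walk down from root: E -> F -> G -> D

Answer: E F G D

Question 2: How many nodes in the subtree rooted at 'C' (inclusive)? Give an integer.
Answer: 2

Derivation:
Subtree rooted at C contains: A, C
Count = 2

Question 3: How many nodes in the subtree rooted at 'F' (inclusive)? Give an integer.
Answer: 5

Derivation:
Subtree rooted at F contains: A, C, D, F, G
Count = 5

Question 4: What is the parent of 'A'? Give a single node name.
Scan adjacency: A appears as child of C

Answer: C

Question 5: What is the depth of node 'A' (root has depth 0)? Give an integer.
Path from root to A: E -> F -> C -> A
Depth = number of edges = 3

Answer: 3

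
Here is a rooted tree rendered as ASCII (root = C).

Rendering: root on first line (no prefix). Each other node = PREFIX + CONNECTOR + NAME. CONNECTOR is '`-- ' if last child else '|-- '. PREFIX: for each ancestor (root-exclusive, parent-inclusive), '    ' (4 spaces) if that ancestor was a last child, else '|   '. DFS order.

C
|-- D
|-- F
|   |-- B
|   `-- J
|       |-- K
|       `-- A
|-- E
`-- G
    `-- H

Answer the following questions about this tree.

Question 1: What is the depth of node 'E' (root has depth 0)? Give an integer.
Path from root to E: C -> E
Depth = number of edges = 1

Answer: 1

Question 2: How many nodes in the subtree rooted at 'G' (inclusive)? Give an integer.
Subtree rooted at G contains: G, H
Count = 2

Answer: 2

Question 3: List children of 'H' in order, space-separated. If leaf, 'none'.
Answer: none

Derivation:
Node H's children (from adjacency): (leaf)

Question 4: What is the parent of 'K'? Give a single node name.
Answer: J

Derivation:
Scan adjacency: K appears as child of J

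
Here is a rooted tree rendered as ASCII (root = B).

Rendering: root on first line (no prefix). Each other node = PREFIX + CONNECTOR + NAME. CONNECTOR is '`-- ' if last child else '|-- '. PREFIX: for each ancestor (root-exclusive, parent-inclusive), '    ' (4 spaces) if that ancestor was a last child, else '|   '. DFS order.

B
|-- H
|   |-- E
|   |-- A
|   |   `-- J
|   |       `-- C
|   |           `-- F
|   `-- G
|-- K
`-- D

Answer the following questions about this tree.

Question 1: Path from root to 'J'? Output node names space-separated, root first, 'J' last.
Answer: B H A J

Derivation:
Walk down from root: B -> H -> A -> J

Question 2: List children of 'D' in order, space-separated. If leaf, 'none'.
Node D's children (from adjacency): (leaf)

Answer: none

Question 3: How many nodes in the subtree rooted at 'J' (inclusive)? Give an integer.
Answer: 3

Derivation:
Subtree rooted at J contains: C, F, J
Count = 3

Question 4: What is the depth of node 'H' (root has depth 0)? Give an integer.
Answer: 1

Derivation:
Path from root to H: B -> H
Depth = number of edges = 1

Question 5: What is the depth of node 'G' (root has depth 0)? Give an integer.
Path from root to G: B -> H -> G
Depth = number of edges = 2

Answer: 2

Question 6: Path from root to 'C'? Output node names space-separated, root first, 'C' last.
Walk down from root: B -> H -> A -> J -> C

Answer: B H A J C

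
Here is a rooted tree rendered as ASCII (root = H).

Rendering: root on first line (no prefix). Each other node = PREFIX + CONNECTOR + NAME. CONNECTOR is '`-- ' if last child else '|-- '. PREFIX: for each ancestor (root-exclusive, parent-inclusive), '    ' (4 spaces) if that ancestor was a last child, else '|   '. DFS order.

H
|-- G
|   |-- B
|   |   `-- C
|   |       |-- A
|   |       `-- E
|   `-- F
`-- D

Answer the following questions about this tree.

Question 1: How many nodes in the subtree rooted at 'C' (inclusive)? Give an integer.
Subtree rooted at C contains: A, C, E
Count = 3

Answer: 3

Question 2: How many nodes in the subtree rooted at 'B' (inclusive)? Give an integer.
Answer: 4

Derivation:
Subtree rooted at B contains: A, B, C, E
Count = 4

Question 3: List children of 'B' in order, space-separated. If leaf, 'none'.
Answer: C

Derivation:
Node B's children (from adjacency): C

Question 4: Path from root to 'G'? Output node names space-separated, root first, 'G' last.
Walk down from root: H -> G

Answer: H G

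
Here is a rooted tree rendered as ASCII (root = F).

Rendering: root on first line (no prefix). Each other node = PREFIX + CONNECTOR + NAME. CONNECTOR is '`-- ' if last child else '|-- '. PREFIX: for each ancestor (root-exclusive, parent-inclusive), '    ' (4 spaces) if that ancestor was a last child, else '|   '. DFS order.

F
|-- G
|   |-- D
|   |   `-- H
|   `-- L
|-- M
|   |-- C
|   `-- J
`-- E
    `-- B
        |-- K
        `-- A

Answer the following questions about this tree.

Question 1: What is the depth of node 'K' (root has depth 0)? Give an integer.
Path from root to K: F -> E -> B -> K
Depth = number of edges = 3

Answer: 3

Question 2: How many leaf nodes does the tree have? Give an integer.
Answer: 6

Derivation:
Leaves (nodes with no children): A, C, H, J, K, L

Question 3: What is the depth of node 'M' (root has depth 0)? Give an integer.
Answer: 1

Derivation:
Path from root to M: F -> M
Depth = number of edges = 1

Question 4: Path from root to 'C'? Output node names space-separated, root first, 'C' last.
Walk down from root: F -> M -> C

Answer: F M C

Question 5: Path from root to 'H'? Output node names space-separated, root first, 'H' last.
Walk down from root: F -> G -> D -> H

Answer: F G D H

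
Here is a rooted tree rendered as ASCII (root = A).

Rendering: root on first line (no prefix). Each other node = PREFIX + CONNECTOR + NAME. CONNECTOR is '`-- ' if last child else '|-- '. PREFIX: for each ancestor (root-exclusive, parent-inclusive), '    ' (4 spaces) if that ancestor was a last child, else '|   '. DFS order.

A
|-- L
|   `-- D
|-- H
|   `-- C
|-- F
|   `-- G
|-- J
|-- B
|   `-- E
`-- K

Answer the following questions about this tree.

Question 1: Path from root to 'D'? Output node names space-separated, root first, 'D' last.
Answer: A L D

Derivation:
Walk down from root: A -> L -> D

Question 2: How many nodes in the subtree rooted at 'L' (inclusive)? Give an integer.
Answer: 2

Derivation:
Subtree rooted at L contains: D, L
Count = 2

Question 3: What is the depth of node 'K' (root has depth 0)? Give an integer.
Path from root to K: A -> K
Depth = number of edges = 1

Answer: 1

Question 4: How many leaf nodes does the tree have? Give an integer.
Answer: 6

Derivation:
Leaves (nodes with no children): C, D, E, G, J, K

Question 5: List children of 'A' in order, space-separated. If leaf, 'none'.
Answer: L H F J B K

Derivation:
Node A's children (from adjacency): L, H, F, J, B, K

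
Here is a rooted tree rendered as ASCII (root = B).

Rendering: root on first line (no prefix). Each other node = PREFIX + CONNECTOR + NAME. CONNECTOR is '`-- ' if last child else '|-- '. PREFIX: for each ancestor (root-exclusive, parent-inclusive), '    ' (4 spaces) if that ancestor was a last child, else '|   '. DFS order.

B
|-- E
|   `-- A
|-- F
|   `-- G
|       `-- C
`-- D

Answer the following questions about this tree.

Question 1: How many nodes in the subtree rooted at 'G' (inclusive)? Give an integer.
Subtree rooted at G contains: C, G
Count = 2

Answer: 2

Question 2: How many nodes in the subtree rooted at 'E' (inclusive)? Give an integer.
Subtree rooted at E contains: A, E
Count = 2

Answer: 2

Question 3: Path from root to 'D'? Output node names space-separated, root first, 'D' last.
Answer: B D

Derivation:
Walk down from root: B -> D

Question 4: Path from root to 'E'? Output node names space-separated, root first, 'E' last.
Answer: B E

Derivation:
Walk down from root: B -> E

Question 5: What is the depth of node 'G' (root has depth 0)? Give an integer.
Path from root to G: B -> F -> G
Depth = number of edges = 2

Answer: 2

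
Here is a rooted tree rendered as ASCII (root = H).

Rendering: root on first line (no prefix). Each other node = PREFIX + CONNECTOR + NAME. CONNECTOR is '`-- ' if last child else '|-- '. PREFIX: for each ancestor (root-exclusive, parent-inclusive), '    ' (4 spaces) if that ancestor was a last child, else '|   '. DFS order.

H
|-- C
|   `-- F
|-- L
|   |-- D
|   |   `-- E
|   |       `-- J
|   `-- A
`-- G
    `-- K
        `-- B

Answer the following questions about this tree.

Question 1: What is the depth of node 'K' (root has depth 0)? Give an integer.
Path from root to K: H -> G -> K
Depth = number of edges = 2

Answer: 2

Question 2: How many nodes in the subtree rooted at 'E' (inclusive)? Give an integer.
Answer: 2

Derivation:
Subtree rooted at E contains: E, J
Count = 2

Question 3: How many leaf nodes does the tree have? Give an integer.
Answer: 4

Derivation:
Leaves (nodes with no children): A, B, F, J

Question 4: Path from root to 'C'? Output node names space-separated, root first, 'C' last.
Walk down from root: H -> C

Answer: H C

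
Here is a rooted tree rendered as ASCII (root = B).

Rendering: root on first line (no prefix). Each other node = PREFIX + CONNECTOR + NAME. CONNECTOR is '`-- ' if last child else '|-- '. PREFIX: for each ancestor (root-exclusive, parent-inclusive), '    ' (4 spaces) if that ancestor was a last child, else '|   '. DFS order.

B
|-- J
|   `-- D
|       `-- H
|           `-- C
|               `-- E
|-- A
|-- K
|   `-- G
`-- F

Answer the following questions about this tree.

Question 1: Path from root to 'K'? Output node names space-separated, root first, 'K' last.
Walk down from root: B -> K

Answer: B K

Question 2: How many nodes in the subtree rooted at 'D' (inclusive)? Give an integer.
Subtree rooted at D contains: C, D, E, H
Count = 4

Answer: 4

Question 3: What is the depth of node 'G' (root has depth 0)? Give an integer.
Answer: 2

Derivation:
Path from root to G: B -> K -> G
Depth = number of edges = 2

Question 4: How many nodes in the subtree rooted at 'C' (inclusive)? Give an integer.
Answer: 2

Derivation:
Subtree rooted at C contains: C, E
Count = 2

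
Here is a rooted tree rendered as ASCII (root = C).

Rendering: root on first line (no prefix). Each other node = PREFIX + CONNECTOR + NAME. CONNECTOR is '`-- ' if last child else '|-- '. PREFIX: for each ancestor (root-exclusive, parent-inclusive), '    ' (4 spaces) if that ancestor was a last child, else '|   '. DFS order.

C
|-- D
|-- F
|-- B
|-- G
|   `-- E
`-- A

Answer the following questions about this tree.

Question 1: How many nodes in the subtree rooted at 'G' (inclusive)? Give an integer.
Subtree rooted at G contains: E, G
Count = 2

Answer: 2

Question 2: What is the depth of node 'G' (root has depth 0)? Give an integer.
Answer: 1

Derivation:
Path from root to G: C -> G
Depth = number of edges = 1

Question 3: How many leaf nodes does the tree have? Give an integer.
Answer: 5

Derivation:
Leaves (nodes with no children): A, B, D, E, F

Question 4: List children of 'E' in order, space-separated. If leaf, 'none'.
Answer: none

Derivation:
Node E's children (from adjacency): (leaf)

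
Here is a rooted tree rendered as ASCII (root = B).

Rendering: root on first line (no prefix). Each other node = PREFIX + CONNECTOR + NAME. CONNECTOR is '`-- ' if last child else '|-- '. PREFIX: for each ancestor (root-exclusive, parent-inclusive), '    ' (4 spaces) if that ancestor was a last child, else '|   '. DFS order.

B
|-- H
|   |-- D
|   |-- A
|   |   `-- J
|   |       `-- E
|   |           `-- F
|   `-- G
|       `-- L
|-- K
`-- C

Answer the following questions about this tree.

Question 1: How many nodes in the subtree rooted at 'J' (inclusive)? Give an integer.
Subtree rooted at J contains: E, F, J
Count = 3

Answer: 3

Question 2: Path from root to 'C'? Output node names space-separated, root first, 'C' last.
Answer: B C

Derivation:
Walk down from root: B -> C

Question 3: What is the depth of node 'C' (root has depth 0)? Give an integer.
Answer: 1

Derivation:
Path from root to C: B -> C
Depth = number of edges = 1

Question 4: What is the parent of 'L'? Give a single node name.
Scan adjacency: L appears as child of G

Answer: G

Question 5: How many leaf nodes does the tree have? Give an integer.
Answer: 5

Derivation:
Leaves (nodes with no children): C, D, F, K, L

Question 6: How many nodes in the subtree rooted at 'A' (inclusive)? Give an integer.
Subtree rooted at A contains: A, E, F, J
Count = 4

Answer: 4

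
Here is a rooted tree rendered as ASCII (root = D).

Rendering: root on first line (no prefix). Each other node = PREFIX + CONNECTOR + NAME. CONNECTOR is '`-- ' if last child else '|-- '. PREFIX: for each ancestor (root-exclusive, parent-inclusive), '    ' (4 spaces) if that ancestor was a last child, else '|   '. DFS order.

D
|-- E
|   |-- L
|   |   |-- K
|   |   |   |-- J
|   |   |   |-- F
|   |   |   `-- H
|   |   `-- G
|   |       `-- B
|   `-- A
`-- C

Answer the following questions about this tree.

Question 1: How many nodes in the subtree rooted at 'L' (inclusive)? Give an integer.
Answer: 7

Derivation:
Subtree rooted at L contains: B, F, G, H, J, K, L
Count = 7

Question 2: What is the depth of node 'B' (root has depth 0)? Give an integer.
Path from root to B: D -> E -> L -> G -> B
Depth = number of edges = 4

Answer: 4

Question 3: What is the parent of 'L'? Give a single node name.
Answer: E

Derivation:
Scan adjacency: L appears as child of E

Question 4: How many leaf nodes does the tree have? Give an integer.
Leaves (nodes with no children): A, B, C, F, H, J

Answer: 6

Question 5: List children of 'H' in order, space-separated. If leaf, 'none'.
Answer: none

Derivation:
Node H's children (from adjacency): (leaf)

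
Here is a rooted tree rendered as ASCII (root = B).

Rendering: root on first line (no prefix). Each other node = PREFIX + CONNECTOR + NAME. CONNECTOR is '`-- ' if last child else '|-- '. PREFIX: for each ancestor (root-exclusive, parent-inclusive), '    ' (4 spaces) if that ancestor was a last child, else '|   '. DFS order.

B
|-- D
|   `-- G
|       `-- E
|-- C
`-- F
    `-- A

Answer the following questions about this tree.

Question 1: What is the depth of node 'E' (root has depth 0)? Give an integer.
Answer: 3

Derivation:
Path from root to E: B -> D -> G -> E
Depth = number of edges = 3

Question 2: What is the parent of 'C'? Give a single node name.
Answer: B

Derivation:
Scan adjacency: C appears as child of B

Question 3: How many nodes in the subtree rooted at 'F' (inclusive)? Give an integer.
Subtree rooted at F contains: A, F
Count = 2

Answer: 2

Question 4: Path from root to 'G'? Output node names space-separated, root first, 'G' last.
Walk down from root: B -> D -> G

Answer: B D G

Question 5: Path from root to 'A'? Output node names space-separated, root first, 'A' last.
Walk down from root: B -> F -> A

Answer: B F A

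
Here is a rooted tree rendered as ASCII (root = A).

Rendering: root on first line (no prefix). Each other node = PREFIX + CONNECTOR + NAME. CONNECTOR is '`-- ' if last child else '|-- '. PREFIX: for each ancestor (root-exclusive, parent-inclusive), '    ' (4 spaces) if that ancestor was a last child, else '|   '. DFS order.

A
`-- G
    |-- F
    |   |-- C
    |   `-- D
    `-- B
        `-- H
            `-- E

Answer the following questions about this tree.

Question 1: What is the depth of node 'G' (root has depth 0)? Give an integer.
Answer: 1

Derivation:
Path from root to G: A -> G
Depth = number of edges = 1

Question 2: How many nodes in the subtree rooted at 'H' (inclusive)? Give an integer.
Subtree rooted at H contains: E, H
Count = 2

Answer: 2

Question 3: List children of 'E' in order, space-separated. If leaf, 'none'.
Answer: none

Derivation:
Node E's children (from adjacency): (leaf)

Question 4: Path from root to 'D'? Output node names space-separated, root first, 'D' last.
Answer: A G F D

Derivation:
Walk down from root: A -> G -> F -> D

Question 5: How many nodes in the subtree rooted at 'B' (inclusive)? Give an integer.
Answer: 3

Derivation:
Subtree rooted at B contains: B, E, H
Count = 3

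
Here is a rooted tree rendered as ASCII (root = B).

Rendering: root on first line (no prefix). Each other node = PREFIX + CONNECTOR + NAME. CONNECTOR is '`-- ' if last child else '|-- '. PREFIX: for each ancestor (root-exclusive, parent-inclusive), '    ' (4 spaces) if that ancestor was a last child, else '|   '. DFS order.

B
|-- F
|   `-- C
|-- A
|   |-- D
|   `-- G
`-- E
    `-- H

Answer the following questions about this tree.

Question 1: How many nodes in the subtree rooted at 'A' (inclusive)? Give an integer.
Subtree rooted at A contains: A, D, G
Count = 3

Answer: 3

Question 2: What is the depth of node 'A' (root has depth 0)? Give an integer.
Path from root to A: B -> A
Depth = number of edges = 1

Answer: 1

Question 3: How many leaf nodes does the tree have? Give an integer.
Leaves (nodes with no children): C, D, G, H

Answer: 4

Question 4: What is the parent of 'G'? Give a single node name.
Scan adjacency: G appears as child of A

Answer: A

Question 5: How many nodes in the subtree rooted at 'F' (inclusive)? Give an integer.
Subtree rooted at F contains: C, F
Count = 2

Answer: 2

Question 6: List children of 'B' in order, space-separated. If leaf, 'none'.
Answer: F A E

Derivation:
Node B's children (from adjacency): F, A, E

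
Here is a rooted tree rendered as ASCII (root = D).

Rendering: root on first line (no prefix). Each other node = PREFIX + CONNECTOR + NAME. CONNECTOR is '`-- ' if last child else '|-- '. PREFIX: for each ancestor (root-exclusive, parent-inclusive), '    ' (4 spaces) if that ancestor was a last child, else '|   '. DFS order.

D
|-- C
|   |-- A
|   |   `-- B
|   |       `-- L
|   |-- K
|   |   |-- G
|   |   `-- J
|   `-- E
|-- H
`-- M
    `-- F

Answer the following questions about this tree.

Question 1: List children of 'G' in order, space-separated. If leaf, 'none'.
Answer: none

Derivation:
Node G's children (from adjacency): (leaf)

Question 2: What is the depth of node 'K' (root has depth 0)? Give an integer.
Path from root to K: D -> C -> K
Depth = number of edges = 2

Answer: 2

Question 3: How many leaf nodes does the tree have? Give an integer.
Leaves (nodes with no children): E, F, G, H, J, L

Answer: 6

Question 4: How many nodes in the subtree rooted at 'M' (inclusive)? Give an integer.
Subtree rooted at M contains: F, M
Count = 2

Answer: 2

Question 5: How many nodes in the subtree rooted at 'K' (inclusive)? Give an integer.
Subtree rooted at K contains: G, J, K
Count = 3

Answer: 3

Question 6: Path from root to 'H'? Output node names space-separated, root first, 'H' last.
Answer: D H

Derivation:
Walk down from root: D -> H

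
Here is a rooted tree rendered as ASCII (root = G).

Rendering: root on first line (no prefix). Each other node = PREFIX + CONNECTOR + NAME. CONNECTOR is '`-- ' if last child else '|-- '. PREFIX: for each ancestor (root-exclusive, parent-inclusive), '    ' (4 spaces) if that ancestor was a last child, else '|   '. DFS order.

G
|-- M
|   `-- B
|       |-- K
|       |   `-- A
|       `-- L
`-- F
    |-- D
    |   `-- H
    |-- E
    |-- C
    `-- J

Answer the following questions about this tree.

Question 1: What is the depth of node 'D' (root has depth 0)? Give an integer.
Answer: 2

Derivation:
Path from root to D: G -> F -> D
Depth = number of edges = 2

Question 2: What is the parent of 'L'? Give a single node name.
Scan adjacency: L appears as child of B

Answer: B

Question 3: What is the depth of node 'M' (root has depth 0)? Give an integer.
Answer: 1

Derivation:
Path from root to M: G -> M
Depth = number of edges = 1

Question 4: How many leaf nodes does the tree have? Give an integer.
Leaves (nodes with no children): A, C, E, H, J, L

Answer: 6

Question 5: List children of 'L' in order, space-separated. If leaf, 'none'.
Node L's children (from adjacency): (leaf)

Answer: none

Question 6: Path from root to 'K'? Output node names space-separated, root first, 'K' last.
Answer: G M B K

Derivation:
Walk down from root: G -> M -> B -> K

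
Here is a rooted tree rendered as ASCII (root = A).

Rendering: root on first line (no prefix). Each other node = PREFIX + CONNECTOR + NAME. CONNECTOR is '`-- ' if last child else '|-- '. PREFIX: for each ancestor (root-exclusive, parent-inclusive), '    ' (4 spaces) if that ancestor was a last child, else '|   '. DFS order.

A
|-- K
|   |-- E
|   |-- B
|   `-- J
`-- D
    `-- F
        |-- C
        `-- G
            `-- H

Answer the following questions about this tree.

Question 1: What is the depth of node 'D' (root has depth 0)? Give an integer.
Answer: 1

Derivation:
Path from root to D: A -> D
Depth = number of edges = 1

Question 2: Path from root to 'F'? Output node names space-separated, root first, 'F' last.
Walk down from root: A -> D -> F

Answer: A D F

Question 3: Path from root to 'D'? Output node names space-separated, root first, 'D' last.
Answer: A D

Derivation:
Walk down from root: A -> D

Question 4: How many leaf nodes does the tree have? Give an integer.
Leaves (nodes with no children): B, C, E, H, J

Answer: 5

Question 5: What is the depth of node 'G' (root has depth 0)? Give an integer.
Answer: 3

Derivation:
Path from root to G: A -> D -> F -> G
Depth = number of edges = 3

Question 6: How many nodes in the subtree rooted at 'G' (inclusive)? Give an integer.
Subtree rooted at G contains: G, H
Count = 2

Answer: 2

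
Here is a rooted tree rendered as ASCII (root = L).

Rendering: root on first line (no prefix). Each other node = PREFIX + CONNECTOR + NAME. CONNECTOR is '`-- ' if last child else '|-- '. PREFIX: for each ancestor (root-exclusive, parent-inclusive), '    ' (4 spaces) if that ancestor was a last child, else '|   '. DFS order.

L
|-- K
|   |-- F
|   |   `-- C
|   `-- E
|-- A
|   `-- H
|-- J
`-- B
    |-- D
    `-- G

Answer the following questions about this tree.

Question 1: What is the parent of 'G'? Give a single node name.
Answer: B

Derivation:
Scan adjacency: G appears as child of B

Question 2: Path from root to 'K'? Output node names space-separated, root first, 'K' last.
Answer: L K

Derivation:
Walk down from root: L -> K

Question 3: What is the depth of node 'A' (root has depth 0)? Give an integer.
Path from root to A: L -> A
Depth = number of edges = 1

Answer: 1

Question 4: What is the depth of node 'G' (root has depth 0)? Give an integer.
Answer: 2

Derivation:
Path from root to G: L -> B -> G
Depth = number of edges = 2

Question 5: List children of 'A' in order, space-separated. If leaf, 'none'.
Node A's children (from adjacency): H

Answer: H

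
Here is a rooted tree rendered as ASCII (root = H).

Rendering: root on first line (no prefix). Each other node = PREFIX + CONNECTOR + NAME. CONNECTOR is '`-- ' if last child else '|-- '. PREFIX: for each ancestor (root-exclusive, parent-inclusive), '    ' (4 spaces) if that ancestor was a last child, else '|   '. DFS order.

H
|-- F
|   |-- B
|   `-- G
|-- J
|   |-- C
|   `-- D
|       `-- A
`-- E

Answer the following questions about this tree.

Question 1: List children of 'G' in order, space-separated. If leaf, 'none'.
Node G's children (from adjacency): (leaf)

Answer: none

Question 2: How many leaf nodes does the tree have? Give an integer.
Answer: 5

Derivation:
Leaves (nodes with no children): A, B, C, E, G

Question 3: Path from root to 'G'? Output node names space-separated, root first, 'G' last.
Answer: H F G

Derivation:
Walk down from root: H -> F -> G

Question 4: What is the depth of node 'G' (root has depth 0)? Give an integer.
Answer: 2

Derivation:
Path from root to G: H -> F -> G
Depth = number of edges = 2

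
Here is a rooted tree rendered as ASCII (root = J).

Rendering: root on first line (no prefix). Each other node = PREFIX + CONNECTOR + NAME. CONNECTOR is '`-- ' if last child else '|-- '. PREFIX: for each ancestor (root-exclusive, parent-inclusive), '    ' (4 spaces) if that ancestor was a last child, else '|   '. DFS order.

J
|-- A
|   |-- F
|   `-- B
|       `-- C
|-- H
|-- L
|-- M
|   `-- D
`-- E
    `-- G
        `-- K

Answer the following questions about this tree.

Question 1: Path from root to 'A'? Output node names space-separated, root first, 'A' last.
Walk down from root: J -> A

Answer: J A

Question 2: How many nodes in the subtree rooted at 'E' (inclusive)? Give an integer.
Answer: 3

Derivation:
Subtree rooted at E contains: E, G, K
Count = 3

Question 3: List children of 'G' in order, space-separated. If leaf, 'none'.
Answer: K

Derivation:
Node G's children (from adjacency): K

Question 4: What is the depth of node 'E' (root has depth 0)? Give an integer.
Answer: 1

Derivation:
Path from root to E: J -> E
Depth = number of edges = 1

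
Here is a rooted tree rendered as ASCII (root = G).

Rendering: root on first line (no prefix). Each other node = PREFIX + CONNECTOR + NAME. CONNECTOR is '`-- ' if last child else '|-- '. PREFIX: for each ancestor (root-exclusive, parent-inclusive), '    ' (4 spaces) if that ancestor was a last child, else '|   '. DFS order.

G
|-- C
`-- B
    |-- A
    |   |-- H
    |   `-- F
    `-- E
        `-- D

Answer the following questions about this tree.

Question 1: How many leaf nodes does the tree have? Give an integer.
Leaves (nodes with no children): C, D, F, H

Answer: 4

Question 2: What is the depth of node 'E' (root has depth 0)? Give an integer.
Path from root to E: G -> B -> E
Depth = number of edges = 2

Answer: 2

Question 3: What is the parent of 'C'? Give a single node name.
Scan adjacency: C appears as child of G

Answer: G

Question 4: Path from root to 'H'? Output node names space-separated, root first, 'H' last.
Walk down from root: G -> B -> A -> H

Answer: G B A H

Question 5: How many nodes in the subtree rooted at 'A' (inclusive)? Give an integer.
Answer: 3

Derivation:
Subtree rooted at A contains: A, F, H
Count = 3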